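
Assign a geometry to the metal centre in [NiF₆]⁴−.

Ligand charges: each fluoride is −1. With an overall charge of −4 the nickel centre must be in the +2 oxidation state.
Ni sits in group 10, so the d-electron count is 10 − 2 = 8.
With 6 monodentate ligands the coordination number is 6.
Six donors around a single metal centre give an octahedral coordination sphere.

octahedral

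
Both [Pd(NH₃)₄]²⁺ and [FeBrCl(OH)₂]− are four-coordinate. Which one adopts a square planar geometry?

For [Pd(NH₃)₄]²⁺: Summing ligand charges against the +2 overall charge gives an oxidation state of +2 for palladium. Palladium is a group-10 element; Pd(II) is therefore d⁸. A 4d d⁸ ion has a large crystal-field splitting; square planar leaves the high-energy d_{x²−y²} orbital empty and maximises CFSE. → square planar.
For [FeBrCl(OH)₂]−: Ligand charges: each bromide is −1; each chloride is −1; each hydroxide is −1. With an overall charge of −1 the iron centre must be in the +3 oxidation state. Fe sits in group 8, so the d-electron count is 8 − 3 = 5. A high-spin d⁵ ion has zero CFSE in either geometry, so four ligands adopt the sterically favoured tetrahedral geometry. → tetrahedral.

[Pd(NH₃)₄]²⁺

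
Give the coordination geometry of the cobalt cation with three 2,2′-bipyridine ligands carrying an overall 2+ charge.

octahedral

2,2′-bipyridine is neutral; balancing the +2 overall charge requires Co(II).
Group 9 minus oxidation state 2 gives a d⁷ configuration.
Counting donor atoms: 3×2,2′-bipyridine (bidentate) → 6 donors. Coordination number = 6.
Six donors around a single metal centre give an octahedral coordination sphere.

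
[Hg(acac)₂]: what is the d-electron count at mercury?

d10

Ligand charges: each acetylacetonate is −1. With an overall charge of 0 the mercury centre must be in the +2 oxidation state.
Hg sits in group 12, so the d-electron count is 12 − 2 = 10.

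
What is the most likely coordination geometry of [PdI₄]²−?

square planar

Summing ligand charges against the −2 overall charge gives an oxidation state of +2 for palladium.
Group 10 minus oxidation state 2 gives a d⁸ configuration.
With 4 monodentate ligands the coordination number is 4.
A 4d d⁸ ion has a large crystal-field splitting; square planar leaves the high-energy d_{x²−y²} orbital empty and maximises CFSE.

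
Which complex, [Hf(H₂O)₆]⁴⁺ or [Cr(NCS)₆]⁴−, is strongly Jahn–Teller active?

[Hf(H₂O)₆]⁴⁺: Ligand charges: water is neutral. With an overall charge of +4 the hafnium centre must be in the +4 oxidation state. Hf sits in group 4, so the d-electron count is 4 − 4 = 0. The d⁰ configuration leaves the e_g set evenly filled (or empty) — no strong Jahn–Teller driving force.
[Cr(NCS)₆]⁴−: Each isothiocyanate is −1; balancing the −4 overall charge requires Cr(II). Cr sits in group 6, so the d-electron count is 6 − 2 = 4. Isothiocyanate is a weak-field ligand for a first-row metal, so the complex is high-spin. The t₂g³e_g¹ (high-spin) configuration has an unevenly filled e_g set; the Jahn–Teller theorem predicts a tetragonal distortion (typically axial elongation) to lift the degeneracy.

[Cr(NCS)₆]⁴−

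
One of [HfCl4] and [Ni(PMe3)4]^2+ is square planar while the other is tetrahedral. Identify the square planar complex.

For [HfCl4]: Each chloride is −1; balancing the 0 overall charge requires Hf(IV). Group 4 minus oxidation state 4 gives a d⁰ configuration. A d⁰ ion has no crystal-field stabilisation preference between square planar and tetrahedral, so four ligands adopt the sterically favoured tetrahedral geometry. → tetrahedral.
For [Ni(PMe3)4]^2+: Summing ligand charges against the +2 overall charge gives an oxidation state of +2 for nickel. Group 10 minus oxidation state 2 gives a d⁸ configuration. Trimethylphosphine is a strong-field ligand (high in the spectrochemical series). A 3d d⁸ ion with strong-field ligands gains enough CFSE to favour square planar over tetrahedral. → square planar.

[Ni(PMe3)4]^2+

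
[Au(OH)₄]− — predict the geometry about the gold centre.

Each hydroxide is −1; balancing the −1 overall charge requires Au(III).
Group 11 minus oxidation state 3 gives a d⁸ configuration.
With 4 monodentate ligands the coordination number is 4.
A 5d d⁸ ion has a large crystal-field splitting; square planar leaves the high-energy d_{x²−y²} orbital empty and maximises CFSE.

square planar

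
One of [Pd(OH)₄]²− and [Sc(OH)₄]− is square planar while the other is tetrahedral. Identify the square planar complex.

[Pd(OH)₄]²−

For [Pd(OH)₄]²−: Ligand charges: each hydroxide is −1. With an overall charge of −2 the palladium centre must be in the +2 oxidation state. Palladium is a group-10 element; Pd(II) is therefore d⁸. A 4d d⁸ ion has a large crystal-field splitting; square planar leaves the high-energy d_{x²−y²} orbital empty and maximises CFSE. → square planar.
For [Sc(OH)₄]−: Each hydroxide is −1; balancing the −1 overall charge requires Sc(III). Scandium is a group-3 element; Sc(III) is therefore d⁰. A d⁰ ion has no crystal-field stabilisation preference between square planar and tetrahedral, so four ligands adopt the sterically favoured tetrahedral geometry. → tetrahedral.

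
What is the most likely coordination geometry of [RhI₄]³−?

Summing ligand charges against the −3 overall charge gives an oxidation state of +1 for rhodium.
Group 9 minus oxidation state 1 gives a d⁸ configuration.
With 4 monodentate ligands the coordination number is 4.
A 4d d⁸ ion has a large crystal-field splitting; square planar leaves the high-energy d_{x²−y²} orbital empty and maximises CFSE.

square planar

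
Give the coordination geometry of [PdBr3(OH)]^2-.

square planar

Ligand charges: each bromide is −1; each hydroxide is −1. With an overall charge of −2 the palladium centre must be in the +2 oxidation state.
Pd sits in group 10, so the d-electron count is 10 − 2 = 8.
With 4 monodentate ligands the coordination number is 4.
A 4d d⁸ ion has a large crystal-field splitting; square planar leaves the high-energy d_{x²−y²} orbital empty and maximises CFSE.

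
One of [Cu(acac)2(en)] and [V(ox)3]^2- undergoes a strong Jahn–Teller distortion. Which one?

[Cu(acac)2(en)]: Summing ligand charges against the 0 overall charge gives an oxidation state of +2 for copper. Group 11 minus oxidation state 2 gives a d⁹ configuration. The t₂g⁶e_g³ configuration has an unevenly filled e_g set; the Jahn–Teller theorem predicts a tetragonal distortion (typically axial elongation) to lift the degeneracy.
[V(ox)3]^2-: Summing ligand charges against the −2 overall charge gives an oxidation state of +4 for vanadium. Group 5 minus oxidation state 4 gives a d¹ configuration. The d¹ configuration leaves the e_g set evenly filled (or empty) — no strong Jahn–Teller driving force.

[Cu(acac)2(en)]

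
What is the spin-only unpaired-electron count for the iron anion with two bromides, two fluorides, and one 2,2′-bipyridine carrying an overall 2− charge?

4

Each bromide is −1; each fluoride is −1; 2,2′-bipyridine is neutral; balancing the −2 overall charge requires Fe(II).
Group 8 minus oxidation state 2 gives a d⁶ configuration.
Counting donor atoms: 2×bromide (monodentate) → 2 donors; 2×fluoride (monodentate) → 2 donors; 1×2,2′-bipyridine (bidentate) → 2 donors. Coordination number = 6.
The spin state decides the count: Bromide and fluoride are weak-field ligands for a first-row metal, so the complex is high-spin.
An octahedral high-spin d⁶ ion is t₂g⁴e_g², giving 4 unpaired electrons.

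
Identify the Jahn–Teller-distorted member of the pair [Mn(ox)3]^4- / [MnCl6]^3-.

[MnCl6]^3-

[Mn(ox)3]^4-: Summing ligand charges against the −4 overall charge gives an oxidation state of +2 for manganese. Manganese is a group-7 element; Mn(II) is therefore d⁵. Oxalate is a weak-field ligand for a first-row metal, so the complex is high-spin. The d⁵ configuration leaves the e_g set evenly filled (or empty) — no strong Jahn–Teller driving force.
[MnCl6]^3-: Ligand charges: each chloride is −1. With an overall charge of −3 the manganese centre must be in the +3 oxidation state. Mn sits in group 7, so the d-electron count is 7 − 3 = 4. Chloride is a weak-field ligand for a first-row metal, so the complex is high-spin. The t₂g³e_g¹ (high-spin) configuration has an unevenly filled e_g set; the Jahn–Teller theorem predicts a tetragonal distortion (typically axial elongation) to lift the degeneracy.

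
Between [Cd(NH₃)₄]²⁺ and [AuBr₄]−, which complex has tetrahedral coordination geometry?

[Cd(NH₃)₄]²⁺

For [Cd(NH₃)₄]²⁺: Ammonia is neutral; balancing the +2 overall charge requires Cd(II). Cadmium is a group-12 element; Cd(II) is therefore d¹⁰. A d¹⁰ ion has no crystal-field stabilisation preference between square planar and tetrahedral, so four ligands adopt the sterically favoured tetrahedral geometry. → tetrahedral.
For [AuBr₄]−: Each bromide is −1; balancing the −1 overall charge requires Au(III). Au sits in group 11, so the d-electron count is 11 − 3 = 8. A 5d d⁸ ion has a large crystal-field splitting; square planar leaves the high-energy d_{x²−y²} orbital empty and maximises CFSE. → square planar.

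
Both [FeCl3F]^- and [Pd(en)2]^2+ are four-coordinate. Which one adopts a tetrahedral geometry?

[FeCl3F]^-

For [FeCl3F]^-: Summing ligand charges against the −1 overall charge gives an oxidation state of +3 for iron. Group 8 minus oxidation state 3 gives a d⁵ configuration. A high-spin d⁵ ion has zero CFSE in either geometry, so four ligands adopt the sterically favoured tetrahedral geometry. → tetrahedral.
For [Pd(en)2]^2+: Ethylenediamine is neutral; balancing the +2 overall charge requires Pd(II). Group 10 minus oxidation state 2 gives a d⁸ configuration. A 4d d⁸ ion has a large crystal-field splitting; square planar leaves the high-energy d_{x²−y²} orbital empty and maximises CFSE. → square planar.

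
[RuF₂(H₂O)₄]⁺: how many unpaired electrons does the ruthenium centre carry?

Ligand charges: each fluoride is −1; water is neutral. With an overall charge of +1 the ruthenium centre must be in the +3 oxidation state.
Group 8 minus oxidation state 3 gives a d⁵ configuration.
The spin state decides the count: a 4d ion has a large Δₒ and is invariably low-spin.
An octahedral low-spin d⁵ ion is t₂g⁵e_g⁰, giving 1 unpaired electron.

1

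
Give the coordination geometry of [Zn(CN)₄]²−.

tetrahedral

Ligand charges: each cyanide is −1. With an overall charge of −2 the zinc centre must be in the +2 oxidation state.
Zinc is a group-12 element; Zn(II) is therefore d¹⁰.
With 4 monodentate ligands the coordination number is 4.
A d¹⁰ ion has no crystal-field stabilisation preference between square planar and tetrahedral, so four ligands adopt the sterically favoured tetrahedral geometry.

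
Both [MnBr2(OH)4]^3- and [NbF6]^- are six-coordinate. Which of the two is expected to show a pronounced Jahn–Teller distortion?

[MnBr2(OH)4]^3-: Summing ligand charges against the −3 overall charge gives an oxidation state of +3 for manganese. Mn sits in group 7, so the d-electron count is 7 − 3 = 4. Bromide and hydroxide are weak-field ligands for a first-row metal, so the complex is high-spin. The t₂g³e_g¹ (high-spin) configuration has an unevenly filled e_g set; the Jahn–Teller theorem predicts a tetragonal distortion (typically axial elongation) to lift the degeneracy.
[NbF6]^-: Summing ligand charges against the −1 overall charge gives an oxidation state of +5 for niobium. Niobium is a group-5 element; Nb(V) is therefore d⁰. The d⁰ configuration leaves the e_g set evenly filled (or empty) — no strong Jahn–Teller driving force.

[MnBr2(OH)4]^3-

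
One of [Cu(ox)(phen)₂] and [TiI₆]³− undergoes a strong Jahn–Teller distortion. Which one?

[Cu(ox)(phen)₂]

[Cu(ox)(phen)₂]: Each oxalate is −2; 1,10-phenanthroline is neutral; balancing the 0 overall charge requires Cu(II). Group 11 minus oxidation state 2 gives a d⁹ configuration. The t₂g⁶e_g³ configuration has an unevenly filled e_g set; the Jahn–Teller theorem predicts a tetragonal distortion (typically axial elongation) to lift the degeneracy.
[TiI₆]³−: Ligand charges: each iodide is −1. With an overall charge of −3 the titanium centre must be in the +3 oxidation state. Group 4 minus oxidation state 3 gives a d¹ configuration. The d¹ configuration leaves the e_g set evenly filled (or empty) — no strong Jahn–Teller driving force.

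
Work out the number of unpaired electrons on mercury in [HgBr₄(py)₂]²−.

0

Ligand charges: each bromide is −1; pyridine is neutral. With an overall charge of −2 the mercury centre must be in the +2 oxidation state.
Hg sits in group 12, so the d-electron count is 12 − 2 = 10.
In an octahedral field the d¹⁰ configuration is t₂g⁶e_g⁴, giving 0 unpaired electrons.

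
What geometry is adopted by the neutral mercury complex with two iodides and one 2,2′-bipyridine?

tetrahedral

Summing ligand charges against the 0 overall charge gives an oxidation state of +2 for mercury.
Group 12 minus oxidation state 2 gives a d¹⁰ configuration.
Counting donor atoms: 2×iodide (monodentate) → 2 donors; 1×2,2′-bipyridine (bidentate) → 2 donors. Coordination number = 4.
A d¹⁰ ion has no crystal-field stabilisation preference between square planar and tetrahedral, so four ligands adopt the sterically favoured tetrahedral geometry.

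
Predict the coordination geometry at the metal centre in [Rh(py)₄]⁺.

square planar

Summing ligand charges against the +1 overall charge gives an oxidation state of +1 for rhodium.
Group 9 minus oxidation state 1 gives a d⁸ configuration.
Coordination number: 4.
A 4d d⁸ ion has a large crystal-field splitting; square planar leaves the high-energy d_{x²−y²} orbital empty and maximises CFSE.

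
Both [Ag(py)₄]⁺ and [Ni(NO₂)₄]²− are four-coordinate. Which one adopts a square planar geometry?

[Ni(NO₂)₄]²−

For [Ag(py)₄]⁺: Summing ligand charges against the +1 overall charge gives an oxidation state of +1 for silver. Ag sits in group 11, so the d-electron count is 11 − 1 = 10. A d¹⁰ ion has no crystal-field stabilisation preference between square planar and tetrahedral, so four ligands adopt the sterically favoured tetrahedral geometry. → tetrahedral.
For [Ni(NO₂)₄]²−: Ligand charges: each nitro (N-bound nitrite) is −1. With an overall charge of −2 the nickel centre must be in the +2 oxidation state. Ni sits in group 10, so the d-electron count is 10 − 2 = 8. Nitro (N-bound nitrite) is a strong-field ligand (high in the spectrochemical series). A 3d d⁸ ion with strong-field ligands gains enough CFSE to favour square planar over tetrahedral. → square planar.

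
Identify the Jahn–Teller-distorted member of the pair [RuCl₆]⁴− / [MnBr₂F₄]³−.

[RuCl₆]⁴−: Each chloride is −1; balancing the −4 overall charge requires Ru(II). Group 8 minus oxidation state 2 gives a d⁶ configuration. A 4d ion has a large Δₒ and is invariably low-spin. The d⁶ configuration leaves the e_g set evenly filled (or empty) — no strong Jahn–Teller driving force.
[MnBr₂F₄]³−: Summing ligand charges against the −3 overall charge gives an oxidation state of +3 for manganese. Manganese is a group-7 element; Mn(III) is therefore d⁴. Bromide and fluoride are weak-field ligands for a first-row metal, so the complex is high-spin. The t₂g³e_g¹ (high-spin) configuration has an unevenly filled e_g set; the Jahn–Teller theorem predicts a tetragonal distortion (typically axial elongation) to lift the degeneracy.

[MnBr₂F₄]³−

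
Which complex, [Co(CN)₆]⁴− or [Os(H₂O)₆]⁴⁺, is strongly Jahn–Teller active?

[Co(CN)₆]⁴−

[Co(CN)₆]⁴−: Summing ligand charges against the −4 overall charge gives an oxidation state of +2 for cobalt. Cobalt is a group-9 element; Co(II) is therefore d⁷. Cyanide is a strong-field ligand (high in the spectrochemical series) for a first-row metal, so the complex is low-spin. The t₂g⁶e_g¹ (low-spin) configuration has an unevenly filled e_g set; the Jahn–Teller theorem predicts a tetragonal distortion (typically axial elongation) to lift the degeneracy.
[Os(H₂O)₆]⁴⁺: Water is neutral; balancing the +4 overall charge requires Os(IV). Group 8 minus oxidation state 4 gives a d⁴ configuration. A 5d ion has a large Δₒ and is invariably low-spin. The d⁴ configuration leaves the e_g set evenly filled (or empty) — no strong Jahn–Teller driving force.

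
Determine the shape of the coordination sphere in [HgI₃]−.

Ligand charges: each iodide is −1. With an overall charge of −1 the mercury centre must be in the +2 oxidation state.
Hg sits in group 12, so the d-electron count is 12 − 2 = 10.
With 3 monodentate ligands the coordination number is 3.
Three ligands around a d¹⁰ centre minimise repulsion in a trigonal-planar arrangement.

trigonal planar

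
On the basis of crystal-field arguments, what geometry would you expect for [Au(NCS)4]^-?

square planar

Ligand charges: each isothiocyanate is −1. With an overall charge of −1 the gold centre must be in the +3 oxidation state.
Group 11 minus oxidation state 3 gives a d⁸ configuration.
Coordination number: 4.
A 5d d⁸ ion has a large crystal-field splitting; square planar leaves the high-energy d_{x²−y²} orbital empty and maximises CFSE.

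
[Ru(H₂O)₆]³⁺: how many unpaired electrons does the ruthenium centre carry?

Water is neutral; balancing the +3 overall charge requires Ru(III).
Group 8 minus oxidation state 3 gives a d⁵ configuration.
The spin state decides the count: a 4d ion has a large Δₒ and is invariably low-spin.
An octahedral low-spin d⁵ ion is t₂g⁵e_g⁰, giving 1 unpaired electron.

1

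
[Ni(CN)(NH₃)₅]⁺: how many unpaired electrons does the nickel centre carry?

2

Ligand charges: each cyanide is −1; ammonia is neutral. With an overall charge of +1 the nickel centre must be in the +2 oxidation state.
Nickel is a group-10 element; Ni(II) is therefore d⁸.
In an octahedral field the d⁸ configuration is t₂g⁶e_g² (only one arrangement possible), giving 2 unpaired electrons.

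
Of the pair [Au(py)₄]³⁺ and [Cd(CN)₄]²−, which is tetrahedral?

[Cd(CN)₄]²−

For [Au(py)₄]³⁺: Ligand charges: pyridine is neutral. With an overall charge of +3 the gold centre must be in the +3 oxidation state. Au sits in group 11, so the d-electron count is 11 − 3 = 8. A 5d d⁸ ion has a large crystal-field splitting; square planar leaves the high-energy d_{x²−y²} orbital empty and maximises CFSE. → square planar.
For [Cd(CN)₄]²−: Summing ligand charges against the −2 overall charge gives an oxidation state of +2 for cadmium. Group 12 minus oxidation state 2 gives a d¹⁰ configuration. A d¹⁰ ion has no crystal-field stabilisation preference between square planar and tetrahedral, so four ligands adopt the sterically favoured tetrahedral geometry. → tetrahedral.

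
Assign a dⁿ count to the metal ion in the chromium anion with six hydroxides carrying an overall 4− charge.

Each hydroxide is −1; balancing the −4 overall charge requires Cr(II).
Chromium is a group-6 element; Cr(II) is therefore d⁴.

d4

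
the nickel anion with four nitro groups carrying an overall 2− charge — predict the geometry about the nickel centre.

square planar

Each nitro (N-bound nitrite) is −1; balancing the −2 overall charge requires Ni(II).
Group 10 minus oxidation state 2 gives a d⁸ configuration.
With 4 monodentate ligands the coordination number is 4.
Nitro (N-bound nitrite) is a strong-field ligand (high in the spectrochemical series).
A 3d d⁸ ion with strong-field ligands gains enough CFSE to favour square planar over tetrahedral.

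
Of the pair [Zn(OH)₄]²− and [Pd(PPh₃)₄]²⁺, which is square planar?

[Pd(PPh₃)₄]²⁺

For [Zn(OH)₄]²−: Ligand charges: each hydroxide is −1. With an overall charge of −2 the zinc centre must be in the +2 oxidation state. Zinc is a group-12 element; Zn(II) is therefore d¹⁰. A d¹⁰ ion has no crystal-field stabilisation preference between square planar and tetrahedral, so four ligands adopt the sterically favoured tetrahedral geometry. → tetrahedral.
For [Pd(PPh₃)₄]²⁺: Ligand charges: triphenylphosphine is neutral. With an overall charge of +2 the palladium centre must be in the +2 oxidation state. Palladium is a group-10 element; Pd(II) is therefore d⁸. A 4d d⁸ ion has a large crystal-field splitting; square planar leaves the high-energy d_{x²−y²} orbital empty and maximises CFSE. → square planar.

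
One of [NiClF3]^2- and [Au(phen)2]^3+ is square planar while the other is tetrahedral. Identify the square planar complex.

[Au(phen)2]^3+

For [NiClF3]^2-: Summing ligand charges against the −2 overall charge gives an oxidation state of +2 for nickel. Group 10 minus oxidation state 2 gives a d⁸ configuration. Chloride and fluoride are weak-field ligands. With weak-field ligands the CFSE gain from square planar is small, so a 3d d⁸ ion takes the sterically preferred tetrahedral geometry. → tetrahedral.
For [Au(phen)2]^3+: Ligand charges: 1,10-phenanthroline is neutral. With an overall charge of +3 the gold centre must be in the +3 oxidation state. Group 11 minus oxidation state 3 gives a d⁸ configuration. A 5d d⁸ ion has a large crystal-field splitting; square planar leaves the high-energy d_{x²−y²} orbital empty and maximises CFSE. → square planar.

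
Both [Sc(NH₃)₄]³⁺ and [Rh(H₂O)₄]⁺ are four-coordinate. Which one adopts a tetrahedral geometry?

For [Sc(NH₃)₄]³⁺: Summing ligand charges against the +3 overall charge gives an oxidation state of +3 for scandium. Sc sits in group 3, so the d-electron count is 3 − 3 = 0. A d⁰ ion has no crystal-field stabilisation preference between square planar and tetrahedral, so four ligands adopt the sterically favoured tetrahedral geometry. → tetrahedral.
For [Rh(H₂O)₄]⁺: Ligand charges: water is neutral. With an overall charge of +1 the rhodium centre must be in the +1 oxidation state. Rh sits in group 9, so the d-electron count is 9 − 1 = 8. A 4d d⁸ ion has a large crystal-field splitting; square planar leaves the high-energy d_{x²−y²} orbital empty and maximises CFSE. → square planar.

[Sc(NH₃)₄]³⁺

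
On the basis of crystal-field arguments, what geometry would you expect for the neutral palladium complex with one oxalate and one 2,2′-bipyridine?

Each oxalate is −2; 2,2′-bipyridine is neutral; balancing the 0 overall charge requires Pd(II).
Group 10 minus oxidation state 2 gives a d⁸ configuration.
Counting donor atoms: 1×oxalate (bidentate) → 2 donors; 1×2,2′-bipyridine (bidentate) → 2 donors. Coordination number = 4.
A 4d d⁸ ion has a large crystal-field splitting; square planar leaves the high-energy d_{x²−y²} orbital empty and maximises CFSE.

square planar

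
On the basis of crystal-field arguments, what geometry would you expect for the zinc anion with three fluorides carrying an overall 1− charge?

trigonal planar

Summing ligand charges against the −1 overall charge gives an oxidation state of +2 for zinc.
Zn sits in group 12, so the d-electron count is 12 − 2 = 10.
With 3 monodentate ligands the coordination number is 3.
Three ligands around a d¹⁰ centre minimise repulsion in a trigonal-planar arrangement.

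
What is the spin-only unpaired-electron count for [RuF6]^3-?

1

Summing ligand charges against the −3 overall charge gives an oxidation state of +3 for ruthenium.
Group 8 minus oxidation state 3 gives a d⁵ configuration.
The spin state decides the count: a 4d ion has a large Δₒ and is invariably low-spin.
An octahedral low-spin d⁵ ion is t₂g⁵e_g⁰, giving 1 unpaired electron.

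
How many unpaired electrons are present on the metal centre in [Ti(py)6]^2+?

Ligand charges: pyridine is neutral. With an overall charge of +2 the titanium centre must be in the +2 oxidation state.
Group 4 minus oxidation state 2 gives a d² configuration.
In an octahedral field the d² configuration is t₂g²e_g⁰ (only one arrangement possible), giving 2 unpaired electrons.

2 unpaired electrons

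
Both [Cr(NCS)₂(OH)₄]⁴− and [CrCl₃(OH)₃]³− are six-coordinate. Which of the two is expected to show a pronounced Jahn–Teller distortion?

[Cr(NCS)₂(OH)₄]⁴−: Ligand charges: each isothiocyanate is −1; each hydroxide is −1. With an overall charge of −4 the chromium centre must be in the +2 oxidation state. Cr sits in group 6, so the d-electron count is 6 − 2 = 4. Hydroxide and isothiocyanate are weak-field ligands for a first-row metal, so the complex is high-spin. The t₂g³e_g¹ (high-spin) configuration has an unevenly filled e_g set; the Jahn–Teller theorem predicts a tetragonal distortion (typically axial elongation) to lift the degeneracy.
[CrCl₃(OH)₃]³−: Each chloride is −1; each hydroxide is −1; balancing the −3 overall charge requires Cr(III). Cr sits in group 6, so the d-electron count is 6 − 3 = 3. The d³ configuration leaves the e_g set evenly filled (or empty) — no strong Jahn–Teller driving force.

[Cr(NCS)₂(OH)₄]⁴−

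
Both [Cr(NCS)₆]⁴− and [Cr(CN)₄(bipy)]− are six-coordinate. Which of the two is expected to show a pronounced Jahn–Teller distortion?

[Cr(NCS)₆]⁴−

[Cr(NCS)₆]⁴−: Summing ligand charges against the −4 overall charge gives an oxidation state of +2 for chromium. Group 6 minus oxidation state 2 gives a d⁴ configuration. Isothiocyanate is a weak-field ligand for a first-row metal, so the complex is high-spin. The t₂g³e_g¹ (high-spin) configuration has an unevenly filled e_g set; the Jahn–Teller theorem predicts a tetragonal distortion (typically axial elongation) to lift the degeneracy.
[Cr(CN)₄(bipy)]−: Ligand charges: each cyanide is −1; 2,2′-bipyridine is neutral. With an overall charge of −1 the chromium centre must be in the +3 oxidation state. Group 6 minus oxidation state 3 gives a d³ configuration. The d³ configuration leaves the e_g set evenly filled (or empty) — no strong Jahn–Teller driving force.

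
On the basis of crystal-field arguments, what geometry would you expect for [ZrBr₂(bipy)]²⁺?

Ligand charges: each bromide is −1; 2,2′-bipyridine is neutral. With an overall charge of +2 the zirconium centre must be in the +4 oxidation state.
Zr sits in group 4, so the d-electron count is 4 − 4 = 0.
Counting donor atoms: 2×bromide (monodentate) → 2 donors; 1×2,2′-bipyridine (bidentate) → 2 donors. Coordination number = 4.
A d⁰ ion has no crystal-field stabilisation preference between square planar and tetrahedral, so four ligands adopt the sterically favoured tetrahedral geometry.

tetrahedral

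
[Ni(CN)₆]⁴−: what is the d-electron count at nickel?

d8

Summing ligand charges against the −4 overall charge gives an oxidation state of +2 for nickel.
Ni sits in group 10, so the d-electron count is 10 − 2 = 8.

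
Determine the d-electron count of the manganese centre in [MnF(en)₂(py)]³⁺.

Ligand charges: each fluoride is −1; ethylenediamine is neutral; pyridine is neutral. With an overall charge of +3 the manganese centre must be in the +4 oxidation state.
Group 7 minus oxidation state 4 gives a d³ configuration.

d³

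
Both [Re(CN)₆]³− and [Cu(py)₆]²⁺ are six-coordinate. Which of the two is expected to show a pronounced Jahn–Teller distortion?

[Cu(py)₆]²⁺

[Re(CN)₆]³−: Ligand charges: each cyanide is −1. With an overall charge of −3 the rhenium centre must be in the +3 oxidation state. Group 7 minus oxidation state 3 gives a d⁴ configuration. A 5d ion has a large Δₒ and is invariably low-spin. The d⁴ configuration leaves the e_g set evenly filled (or empty) — no strong Jahn–Teller driving force.
[Cu(py)₆]²⁺: Ligand charges: pyridine is neutral. With an overall charge of +2 the copper centre must be in the +2 oxidation state. Cu sits in group 11, so the d-electron count is 11 − 2 = 9. The t₂g⁶e_g³ configuration has an unevenly filled e_g set; the Jahn–Teller theorem predicts a tetragonal distortion (typically axial elongation) to lift the degeneracy.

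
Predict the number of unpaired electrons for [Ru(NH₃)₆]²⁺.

0

Summing ligand charges against the +2 overall charge gives an oxidation state of +2 for ruthenium.
Ruthenium is a group-8 element; Ru(II) is therefore d⁶.
The spin state decides the count: a 4d ion has a large Δₒ and is invariably low-spin.
An octahedral low-spin d⁶ ion is t₂g⁶e_g⁰, giving 0 unpaired electrons.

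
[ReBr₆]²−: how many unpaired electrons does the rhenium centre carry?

3

Summing ligand charges against the −2 overall charge gives an oxidation state of +4 for rhenium.
Rhenium is a group-7 element; Re(IV) is therefore d³.
In an octahedral field the d³ configuration is t₂g³e_g⁰ (only one arrangement possible), giving 3 unpaired electrons.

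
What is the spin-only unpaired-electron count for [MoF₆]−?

Summing ligand charges against the −1 overall charge gives an oxidation state of +5 for molybdenum.
Mo sits in group 6, so the d-electron count is 6 − 5 = 1.
In an octahedral field the d¹ configuration is t₂g¹e_g⁰ (only one arrangement possible), giving 1 unpaired electron.

1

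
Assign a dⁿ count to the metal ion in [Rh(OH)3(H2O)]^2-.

Summing ligand charges against the −2 overall charge gives an oxidation state of +1 for rhodium.
Rh sits in group 9, so the d-electron count is 9 − 1 = 8.

d8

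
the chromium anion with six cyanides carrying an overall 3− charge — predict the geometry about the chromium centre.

octahedral

Ligand charges: each cyanide is −1. With an overall charge of −3 the chromium centre must be in the +3 oxidation state.
Chromium is a group-6 element; Cr(III) is therefore d³.
With 6 monodentate ligands the coordination number is 6.
Six donors around a single metal centre give an octahedral coordination sphere.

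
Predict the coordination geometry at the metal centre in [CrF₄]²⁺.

tetrahedral

Summing ligand charges against the +2 overall charge gives an oxidation state of +6 for chromium.
Chromium is a group-6 element; Cr(VI) is therefore d⁰.
With 4 monodentate ligands the coordination number is 4.
A d⁰ ion has no crystal-field stabilisation preference between square planar and tetrahedral, so four ligands adopt the sterically favoured tetrahedral geometry.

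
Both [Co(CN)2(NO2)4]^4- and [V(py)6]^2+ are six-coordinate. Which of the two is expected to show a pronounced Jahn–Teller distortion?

[Co(CN)2(NO2)4]^4-

[Co(CN)2(NO2)4]^4-: Ligand charges: each cyanide is −1; each nitro (N-bound nitrite) is −1. With an overall charge of −4 the cobalt centre must be in the +2 oxidation state. Cobalt is a group-9 element; Co(II) is therefore d⁷. Cyanide and nitro (N-bound nitrite) are strong-field ligands (high in the spectrochemical series) for a first-row metal, so the complex is low-spin. The t₂g⁶e_g¹ (low-spin) configuration has an unevenly filled e_g set; the Jahn–Teller theorem predicts a tetragonal distortion (typically axial elongation) to lift the degeneracy.
[V(py)6]^2+: Ligand charges: pyridine is neutral. With an overall charge of +2 the vanadium centre must be in the +2 oxidation state. Group 5 minus oxidation state 2 gives a d³ configuration. The d³ configuration leaves the e_g set evenly filled (or empty) — no strong Jahn–Teller driving force.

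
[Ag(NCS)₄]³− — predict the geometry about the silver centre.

Summing ligand charges against the −3 overall charge gives an oxidation state of +1 for silver.
Silver is a group-11 element; Ag(I) is therefore d¹⁰.
With 4 monodentate ligands the coordination number is 4.
A d¹⁰ ion has no crystal-field stabilisation preference between square planar and tetrahedral, so four ligands adopt the sterically favoured tetrahedral geometry.

tetrahedral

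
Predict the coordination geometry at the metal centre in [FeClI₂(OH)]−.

Each chloride is −1; each iodide is −1; each hydroxide is −1; balancing the −1 overall charge requires Fe(III).
Fe sits in group 8, so the d-electron count is 8 − 3 = 5.
With 4 monodentate ligands the coordination number is 4.
Chloride, hydroxide, and iodide are weak-field ligands.
A high-spin d⁵ ion has zero CFSE in either geometry, so four ligands adopt the sterically favoured tetrahedral geometry.

tetrahedral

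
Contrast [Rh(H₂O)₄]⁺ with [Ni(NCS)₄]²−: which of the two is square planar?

[Rh(H₂O)₄]⁺

For [Rh(H₂O)₄]⁺: Summing ligand charges against the +1 overall charge gives an oxidation state of +1 for rhodium. Group 9 minus oxidation state 1 gives a d⁸ configuration. A 4d d⁸ ion has a large crystal-field splitting; square planar leaves the high-energy d_{x²−y²} orbital empty and maximises CFSE. → square planar.
For [Ni(NCS)₄]²−: Summing ligand charges against the −2 overall charge gives an oxidation state of +2 for nickel. Ni sits in group 10, so the d-electron count is 10 − 2 = 8. Isothiocyanate is a weak-field ligand. With weak-field ligands the CFSE gain from square planar is small, so a 3d d⁸ ion takes the sterically preferred tetrahedral geometry. → tetrahedral.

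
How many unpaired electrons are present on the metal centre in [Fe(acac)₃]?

Ligand charges: each acetylacetonate is −1. With an overall charge of 0 the iron centre must be in the +3 oxidation state.
Group 8 minus oxidation state 3 gives a d⁵ configuration.
Counting donor atoms: 3×acetylacetonate (bidentate) → 6 donors. Coordination number = 6.
The spin state decides the count: Acetylacetonate is a weak-field ligand for a first-row metal, so the complex is high-spin.
An octahedral high-spin d⁵ ion is t₂g³e_g², giving 5 unpaired electrons.

5 unpaired electrons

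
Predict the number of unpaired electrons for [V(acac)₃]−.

Ligand charges: each acetylacetonate is −1. With an overall charge of −1 the vanadium centre must be in the +2 oxidation state.
Vanadium is a group-5 element; V(II) is therefore d³.
Counting donor atoms: 3×acetylacetonate (bidentate) → 6 donors. Coordination number = 6.
In an octahedral field the d³ configuration is t₂g³e_g⁰ (only one arrangement possible), giving 3 unpaired electrons.

3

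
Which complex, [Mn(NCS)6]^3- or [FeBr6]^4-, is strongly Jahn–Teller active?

[Mn(NCS)6]^3-

[Mn(NCS)6]^3-: Summing ligand charges against the −3 overall charge gives an oxidation state of +3 for manganese. Manganese is a group-7 element; Mn(III) is therefore d⁴. Isothiocyanate is a weak-field ligand for a first-row metal, so the complex is high-spin. The t₂g³e_g¹ (high-spin) configuration has an unevenly filled e_g set; the Jahn–Teller theorem predicts a tetragonal distortion (typically axial elongation) to lift the degeneracy.
[FeBr6]^4-: Ligand charges: each bromide is −1. With an overall charge of −4 the iron centre must be in the +2 oxidation state. Group 8 minus oxidation state 2 gives a d⁶ configuration. Bromide is a weak-field ligand for a first-row metal, so the complex is high-spin. The d⁶ configuration leaves the e_g set evenly filled (or empty) — no strong Jahn–Teller driving force.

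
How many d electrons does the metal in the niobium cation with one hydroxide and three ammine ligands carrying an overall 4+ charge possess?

Ligand charges: each hydroxide is −1; ammonia is neutral. With an overall charge of +4 the niobium centre must be in the +5 oxidation state.
Nb sits in group 5, so the d-electron count is 5 − 5 = 0.

d⁰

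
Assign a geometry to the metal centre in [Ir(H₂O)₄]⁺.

Summing ligand charges against the +1 overall charge gives an oxidation state of +1 for iridium.
Iridium is a group-9 element; Ir(I) is therefore d⁸.
Coordination number: 4.
A 5d d⁸ ion has a large crystal-field splitting; square planar leaves the high-energy d_{x²−y²} orbital empty and maximises CFSE.

square planar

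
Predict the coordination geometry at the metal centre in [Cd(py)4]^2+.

Ligand charges: pyridine is neutral. With an overall charge of +2 the cadmium centre must be in the +2 oxidation state.
Cd sits in group 12, so the d-electron count is 12 − 2 = 10.
Coordination number: 4.
A d¹⁰ ion has no crystal-field stabilisation preference between square planar and tetrahedral, so four ligands adopt the sterically favoured tetrahedral geometry.

tetrahedral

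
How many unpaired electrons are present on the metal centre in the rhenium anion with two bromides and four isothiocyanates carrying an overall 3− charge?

Each bromide is −1; each isothiocyanate is −1; balancing the −3 overall charge requires Re(III).
Group 7 minus oxidation state 3 gives a d⁴ configuration.
The spin state decides the count: a 5d ion has a large Δₒ and is invariably low-spin.
An octahedral low-spin d⁴ ion is t₂g⁴e_g⁰, giving 2 unpaired electrons.

2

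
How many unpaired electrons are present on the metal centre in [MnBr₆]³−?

Summing ligand charges against the −3 overall charge gives an oxidation state of +3 for manganese.
Mn sits in group 7, so the d-electron count is 7 − 3 = 4.
The spin state decides the count: Bromide is a weak-field ligand for a first-row metal, so the complex is high-spin.
An octahedral high-spin d⁴ ion is t₂g³e_g¹, giving 4 unpaired electrons.

4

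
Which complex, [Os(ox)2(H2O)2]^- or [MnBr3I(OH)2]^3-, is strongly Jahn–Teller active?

[Os(ox)2(H2O)2]^-: Ligand charges: each oxalate is −2; water is neutral. With an overall charge of −1 the osmium centre must be in the +3 oxidation state. Group 8 minus oxidation state 3 gives a d⁵ configuration. A 5d ion has a large Δₒ and is invariably low-spin. The d⁵ configuration leaves the e_g set evenly filled (or empty) — no strong Jahn–Teller driving force.
[MnBr3I(OH)2]^3-: Each bromide is −1; each iodide is −1; each hydroxide is −1; balancing the −3 overall charge requires Mn(III). Mn sits in group 7, so the d-electron count is 7 − 3 = 4. Bromide, hydroxide, and iodide are weak-field ligands for a first-row metal, so the complex is high-spin. The t₂g³e_g¹ (high-spin) configuration has an unevenly filled e_g set; the Jahn–Teller theorem predicts a tetragonal distortion (typically axial elongation) to lift the degeneracy.

[MnBr3I(OH)2]^3-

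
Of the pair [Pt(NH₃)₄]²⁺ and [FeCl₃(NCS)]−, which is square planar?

[Pt(NH₃)₄]²⁺

For [Pt(NH₃)₄]²⁺: Ammonia is neutral; balancing the +2 overall charge requires Pt(II). Platinum is a group-10 element; Pt(II) is therefore d⁸. A 5d d⁸ ion has a large crystal-field splitting; square planar leaves the high-energy d_{x²−y²} orbital empty and maximises CFSE. → square planar.
For [FeCl₃(NCS)]−: Summing ligand charges against the −1 overall charge gives an oxidation state of +3 for iron. Group 8 minus oxidation state 3 gives a d⁵ configuration. A high-spin d⁵ ion has zero CFSE in either geometry, so four ligands adopt the sterically favoured tetrahedral geometry. → tetrahedral.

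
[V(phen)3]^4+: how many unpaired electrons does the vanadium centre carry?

Ligand charges: 1,10-phenanthroline is neutral. With an overall charge of +4 the vanadium centre must be in the +4 oxidation state.
Group 5 minus oxidation state 4 gives a d¹ configuration.
Counting donor atoms: 3×1,10-phenanthroline (bidentate) → 6 donors. Coordination number = 6.
In an octahedral field the d¹ configuration is t₂g¹e_g⁰ (only one arrangement possible), giving 1 unpaired electron.

1 unpaired electron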